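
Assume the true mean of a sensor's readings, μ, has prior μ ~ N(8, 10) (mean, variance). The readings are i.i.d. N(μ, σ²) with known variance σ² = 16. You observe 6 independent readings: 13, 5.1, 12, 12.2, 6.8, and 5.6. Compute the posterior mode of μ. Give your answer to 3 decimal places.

n = 6; x̄ = (13 + 5.1 + 12 + 12.2 + 6.8 + 5.6)/6 = 54.7/6 = 547/60 ≈ 9.1167.
For a Normal prior and Normal likelihood with known variance, the posterior is Normal; its mode equals its mean, the precision-weighted average.
Prior precision 1/σ₀² = 1/10 = 0.1; data precision n/σ² = 6/16 = 0.375.
μ̂ = (0.1·8 + 0.375·(547/60)) / (0.1 + 0.375) = 4.21875/0.475 = 675/76 ≈ 8.882.

μ̂_MAP = 8.882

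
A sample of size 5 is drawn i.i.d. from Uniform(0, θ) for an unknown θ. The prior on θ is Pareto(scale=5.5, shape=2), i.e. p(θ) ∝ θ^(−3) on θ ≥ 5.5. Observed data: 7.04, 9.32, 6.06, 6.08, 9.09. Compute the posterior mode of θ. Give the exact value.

The Uniform(0, θ) likelihood is θ^(−n) for θ ≥ max(xᵢ), zero otherwise. Here max(xᵢ) = 9.32.
Posterior ∝ θ^(−3) · θ^(−5) = θ^(−8) on θ ≥ max(5.5, 9.32) = 9.32.
This density is strictly decreasing in θ, so the posterior mode lies at the lower boundary of the support.

θ̂_MAP = 9.32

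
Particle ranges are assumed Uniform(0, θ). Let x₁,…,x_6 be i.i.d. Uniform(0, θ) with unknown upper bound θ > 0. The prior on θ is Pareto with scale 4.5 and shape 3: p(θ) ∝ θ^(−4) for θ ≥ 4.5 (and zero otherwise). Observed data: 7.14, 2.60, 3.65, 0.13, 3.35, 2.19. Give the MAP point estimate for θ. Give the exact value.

θ̂_MAP = 7.14

The Uniform(0, θ) likelihood is θ^(−n) for θ ≥ max(xᵢ), zero otherwise. Here max(xᵢ) = 7.14.
Posterior ∝ θ^(−4) · θ^(−6) = θ^(−10) on θ ≥ max(4.5, 7.14) = 7.14.
This density is strictly decreasing in θ, so the posterior mode lies at the lower boundary of the support.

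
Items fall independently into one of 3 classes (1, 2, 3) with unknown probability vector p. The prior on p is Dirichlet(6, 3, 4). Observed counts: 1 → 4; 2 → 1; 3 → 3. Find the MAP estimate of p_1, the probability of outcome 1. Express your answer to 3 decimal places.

MAP estimate: 0.500

The posterior is Dirichlet(αᵢ + nᵢ) = Dirichlet(10, 4, 7).
For a Dirichlet(a₁,…,a_K) with all aᵢ > 1, the mode has j-th component (aⱼ − 1)/(Σaᵢ − K).
Here Σaᵢ = 21 and K = 3, so p_1 = (10 − 1)/(21 − 3) = 9/18 ≈ 0.500.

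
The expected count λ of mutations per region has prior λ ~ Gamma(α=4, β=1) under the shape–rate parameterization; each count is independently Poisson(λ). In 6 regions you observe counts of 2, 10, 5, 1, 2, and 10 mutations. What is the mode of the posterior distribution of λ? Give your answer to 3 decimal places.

λ̂_MAP = 4.714

Σxᵢ = 2+10+5+1+2+10 = 30, with n = 6.
Posterior ∝ λ^3e^(−1λ) · λ^30e^(−6λ) = λ^33e^(−7λ), i.e. Gamma(shape=34, rate=7).
The mode of a Gamma(a, b) with a ≥ 1 (shape–rate) is (a−1)/b = 33/7 ≈ 4.714.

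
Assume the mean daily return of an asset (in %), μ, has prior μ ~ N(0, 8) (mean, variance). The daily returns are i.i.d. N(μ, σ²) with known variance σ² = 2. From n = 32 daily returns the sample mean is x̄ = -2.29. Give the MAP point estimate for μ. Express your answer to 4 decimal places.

n = 32, x̄ = -2.29.
For a Normal prior and Normal likelihood with known variance, the posterior is Normal; its mode equals its mean, the precision-weighted average.
Prior precision 1/σ₀² = 1/8 = 0.125; data precision n/σ² = 32/2 = 16.
μ̂ = (0.125·0 + 16·(-2.29)) / (0.125 + 16) = (-36.64)/16.125 = -7328/3225 ≈ -2.2722.

μ̂_MAP = -2.2722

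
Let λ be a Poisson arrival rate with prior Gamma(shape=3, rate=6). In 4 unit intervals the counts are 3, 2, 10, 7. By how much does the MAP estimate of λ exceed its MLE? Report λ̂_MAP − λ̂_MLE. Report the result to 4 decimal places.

MAP − MLE = -3.1000

Σxᵢ = 22. Posterior is Gamma(25, 10); MAP = (25−1)/10 = 24/10 ≈ 2.40000.
MLE = x̄ = 22/4 ≈ 5.50000.
Difference = 24/10 − 22/4 = -31/10 ≈ -3.1000.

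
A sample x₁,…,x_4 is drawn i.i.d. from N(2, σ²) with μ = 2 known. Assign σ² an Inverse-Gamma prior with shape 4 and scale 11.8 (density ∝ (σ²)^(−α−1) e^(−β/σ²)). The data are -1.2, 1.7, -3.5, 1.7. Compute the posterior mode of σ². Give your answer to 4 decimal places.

Sum of squared deviations about the known mean: SS = (-1.2−2)² + (1.7−2)² + (-3.5−2)² + (1.7−2)² = 40.67.
The Normal likelihood contributes (σ²)^(−n/2) exp(−SS/(2σ²)), so the posterior is Inverse-Gamma(α + n/2, β + SS/2) = Inverse-Gamma(6, 32.135).
The mode of Inverse-Gamma(a, b) is b/(a+1) = 32.135/7 ≈ 4.5907.

σ̂²_MAP = 4.5907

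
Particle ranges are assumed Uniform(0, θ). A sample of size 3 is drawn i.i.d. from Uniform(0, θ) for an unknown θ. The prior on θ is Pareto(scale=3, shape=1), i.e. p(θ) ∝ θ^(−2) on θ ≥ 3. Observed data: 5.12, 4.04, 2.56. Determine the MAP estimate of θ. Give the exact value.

θ̂_MAP = 5.12

The Uniform(0, θ) likelihood is θ^(−n) for θ ≥ max(xᵢ), zero otherwise. Here max(xᵢ) = 5.12.
Posterior ∝ θ^(−2) · θ^(−3) = θ^(−5) on θ ≥ max(3, 5.12) = 5.12.
This density is strictly decreasing in θ, so the posterior mode lies at the lower boundary of the support.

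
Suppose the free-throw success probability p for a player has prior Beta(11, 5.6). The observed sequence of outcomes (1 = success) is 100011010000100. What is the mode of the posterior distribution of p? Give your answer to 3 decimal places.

p̂_MAP = 0.507

Prior: Beta(11, 5.6).
Data: 5 successes in 15 trials (from the sequence). The binomial likelihood contributes p^5(1−p)^10, so the posterior is Beta(11+5, 5.6+10) = Beta(16, 15.6).
For Beta(a, b) with a, b > 1 the mode is (a−1)/(a+b−2) = 15/29.6 ≈ 0.507.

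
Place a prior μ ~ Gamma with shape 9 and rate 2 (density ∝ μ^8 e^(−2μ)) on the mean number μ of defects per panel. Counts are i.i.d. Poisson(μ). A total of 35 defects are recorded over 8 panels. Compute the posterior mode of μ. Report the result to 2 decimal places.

μ̂_MAP = 4.30

Σxᵢ = 35, n = 8.
Posterior ∝ μ^8e^(−2μ) · μ^35e^(−8μ) = μ^43e^(−10μ), i.e. Gamma(shape=44, rate=10).
The mode of a Gamma(a, b) with a ≥ 1 (shape–rate) is (a−1)/b = 43/10 ≈ 4.30.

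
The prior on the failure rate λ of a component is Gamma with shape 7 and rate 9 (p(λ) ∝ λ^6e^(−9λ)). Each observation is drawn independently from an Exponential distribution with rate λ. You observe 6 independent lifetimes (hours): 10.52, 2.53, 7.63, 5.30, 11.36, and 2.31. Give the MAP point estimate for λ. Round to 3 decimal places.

λ̂_MAP = 0.247

The Exponential(rate=λ) likelihood is ∝ λ^n e^(−λΣtᵢ). Here n = 6 and Σtᵢ = 10.52 + 2.53 + 7.63 + 5.30 + 11.36 + 2.31 = 39.65.
Posterior ∝ λ^6e^(−9λ) · λ^6e^(−39.65λ) = λ^12e^(−48.65λ), i.e. Gamma(13, 48.65).
Mode = (a−1)/b = 12/48.65 ≈ 0.247.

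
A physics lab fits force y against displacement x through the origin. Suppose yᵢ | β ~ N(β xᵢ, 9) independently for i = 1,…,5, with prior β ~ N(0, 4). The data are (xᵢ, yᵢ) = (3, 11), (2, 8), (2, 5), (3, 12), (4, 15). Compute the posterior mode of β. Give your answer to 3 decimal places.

β̂_MAP = 3.503

log p(β | y) = −Σ(yᵢ − βxᵢ)²/(2·9) − β²/(2·4) + const.
Setting the derivative to zero: Σxᵢ(yᵢ − βxᵢ)/9 − β/4 = 0, so β = Σxᵢyᵢ / (Σxᵢ² + σ²/τ²).
Σxᵢyᵢ = 3·11 + 2·8 + 2·5 + 3·12 + 4·15 = 155; Σxᵢ² = 42; σ²/τ² = 2.25.
β̂_MAP = 155 / (42 + 2.25) = 155/44.25 ≈ 3.503.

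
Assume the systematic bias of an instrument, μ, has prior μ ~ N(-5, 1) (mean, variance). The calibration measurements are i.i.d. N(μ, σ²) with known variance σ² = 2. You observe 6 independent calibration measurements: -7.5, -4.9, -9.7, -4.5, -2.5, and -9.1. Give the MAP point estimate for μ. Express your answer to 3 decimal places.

μ̂_MAP = -6.025

n = 6; x̄ = ((-7.5) + (-4.9) + (-9.7) + (-4.5) + (-2.5) + (-9.1))/6 = -38.2/6 = -191/30 ≈ -6.3667.
For a Normal prior and Normal likelihood with known variance, the posterior is Normal; its mode equals its mean, the precision-weighted average.
Prior precision 1/σ₀² = 1/1 = 1; data precision n/σ² = 6/2 = 3.
μ̂ = (1·(-5) + 3·(-191/30)) / (1 + 3) = (-24.1)/4 = -6.025.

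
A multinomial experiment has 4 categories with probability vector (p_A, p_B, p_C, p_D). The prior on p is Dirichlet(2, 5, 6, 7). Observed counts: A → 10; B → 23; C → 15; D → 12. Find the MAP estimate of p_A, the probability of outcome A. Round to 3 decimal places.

The posterior is Dirichlet(αᵢ + nᵢ) = Dirichlet(12, 28, 21, 19).
For a Dirichlet(a₁,…,a_K) with all aᵢ > 1, the mode has j-th component (aⱼ − 1)/(Σaᵢ − K).
Here Σaᵢ = 80 and K = 4, so p_A = (12 − 1)/(80 − 4) = 11/76 ≈ 0.145.

MAP estimate of p_A = 0.145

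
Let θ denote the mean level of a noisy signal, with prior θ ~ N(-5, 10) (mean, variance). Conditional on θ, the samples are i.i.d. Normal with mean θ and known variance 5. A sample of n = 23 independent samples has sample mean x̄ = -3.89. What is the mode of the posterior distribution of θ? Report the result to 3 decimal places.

θ̂_MAP = -3.914

n = 23, x̄ = -3.89.
For a Normal prior and Normal likelihood with known variance, the posterior is Normal; its mode equals its mean, the precision-weighted average.
Prior precision 1/σ₀² = 1/10 = 0.1; data precision n/σ² = 23/5 = 4.6.
θ̂ = (0.1·(-5) + 4.6·(-3.89)) / (0.1 + 4.6) = (-18.394)/4.7 = -9197/2350 ≈ -3.914.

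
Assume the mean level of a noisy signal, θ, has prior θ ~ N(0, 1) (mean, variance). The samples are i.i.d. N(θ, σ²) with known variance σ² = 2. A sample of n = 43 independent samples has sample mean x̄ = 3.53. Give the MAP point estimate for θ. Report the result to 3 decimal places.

n = 43, x̄ = 3.53.
For a Normal prior and Normal likelihood with known variance, the posterior is Normal; its mode equals its mean, the precision-weighted average.
Prior precision 1/σ₀² = 1/1 = 1; data precision n/σ² = 43/2 = 21.5.
θ̂ = (1·0 + 21.5·3.53) / (1 + 21.5) = 75.895/22.5 = 15179/4500 ≈ 3.373.

θ̂_MAP = 3.373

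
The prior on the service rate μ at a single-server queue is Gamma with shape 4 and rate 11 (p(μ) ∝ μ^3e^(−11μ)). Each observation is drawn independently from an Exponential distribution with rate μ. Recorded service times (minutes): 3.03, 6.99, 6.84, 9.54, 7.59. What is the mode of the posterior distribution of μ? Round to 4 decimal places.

The Exponential(rate=μ) likelihood is ∝ μ^n e^(−μΣtᵢ). Here n = 5 and Σtᵢ = 3.03 + 6.99 + 6.84 + 9.54 + 7.59 = 33.99.
Posterior ∝ μ^3e^(−11μ) · μ^5e^(−33.99μ) = μ^8e^(−44.99μ), i.e. Gamma(9, 44.99).
Mode = (a−1)/b = 8/44.99 ≈ 0.1778.

μ̂_MAP = 0.1778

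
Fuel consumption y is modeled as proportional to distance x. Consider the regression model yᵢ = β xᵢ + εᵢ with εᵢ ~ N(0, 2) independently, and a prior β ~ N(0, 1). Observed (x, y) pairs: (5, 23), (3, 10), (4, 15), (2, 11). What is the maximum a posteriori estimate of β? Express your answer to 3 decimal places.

β̂_MAP = 4.054

log p(β | y) = −Σ(yᵢ − βxᵢ)²/(2·2) − β²/(2·1) + const.
Setting the derivative to zero: Σxᵢ(yᵢ − βxᵢ)/2 − β/1 = 0, so β = Σxᵢyᵢ / (Σxᵢ² + σ²/τ²).
Σxᵢyᵢ = 5·23 + 3·10 + 4·15 + 2·11 = 227; Σxᵢ² = 54; σ²/τ² = 2.
β̂_MAP = 227 / (54 + 2) = 227/56 ≈ 4.054.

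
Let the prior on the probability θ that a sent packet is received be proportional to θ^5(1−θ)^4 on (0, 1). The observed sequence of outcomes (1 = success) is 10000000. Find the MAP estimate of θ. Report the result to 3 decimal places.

The prior density ∝ θ^5(1−θ)^4 is the kernel of Beta(6, 5).
Data: 1 success in 8 trials (from the sequence). The binomial likelihood contributes θ(1−θ)^7, so the posterior is Beta(6+1, 5+7) = Beta(7, 12).
For Beta(a, b) with a, b > 1 the mode is (a−1)/(a+b−2) = 6/17 ≈ 0.353.

θ̂_MAP = 0.353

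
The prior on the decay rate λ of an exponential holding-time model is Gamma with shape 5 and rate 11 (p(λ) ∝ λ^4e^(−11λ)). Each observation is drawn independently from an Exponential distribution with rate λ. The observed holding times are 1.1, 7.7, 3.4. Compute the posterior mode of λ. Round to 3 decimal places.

λ̂_MAP = 0.302

The Exponential(rate=λ) likelihood is ∝ λ^n e^(−λΣtᵢ). Here n = 3 and Σtᵢ = 1.1 + 7.7 + 3.4 = 12.2.
Posterior ∝ λ^4e^(−11λ) · λ^3e^(−12.2λ) = λ^7e^(−23.2λ), i.e. Gamma(8, 23.2).
Mode = (a−1)/b = 7/23.2 ≈ 0.302.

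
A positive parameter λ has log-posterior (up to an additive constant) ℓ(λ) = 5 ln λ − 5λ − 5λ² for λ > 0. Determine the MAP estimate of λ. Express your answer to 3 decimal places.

λ̂_MAP = 0.500

ℓ'(λ) = 5/λ − 5 − 10λ. Setting this to zero and multiplying by λ: 10λ² + 5λ − 5 = 0.
λ = (−5 + √(5² + 4·10·5)) / (2·10) = (−5 + √225) / 20 = (−5 + 15)/20 = 1/2.
ℓ''(λ) = −5/λ² − 10 < 0, confirming a maximum.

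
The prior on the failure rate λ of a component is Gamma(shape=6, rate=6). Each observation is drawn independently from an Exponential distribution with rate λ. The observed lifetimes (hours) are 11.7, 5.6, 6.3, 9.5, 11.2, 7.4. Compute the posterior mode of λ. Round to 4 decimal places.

λ̂_MAP = 0.1906

The Exponential(rate=λ) likelihood is ∝ λ^n e^(−λΣtᵢ). Here n = 6 and Σtᵢ = 11.7 + 5.6 + 6.3 + 9.5 + 11.2 + 7.4 = 51.7.
Posterior ∝ λ^5e^(−6λ) · λ^6e^(−51.7λ) = λ^11e^(−57.7λ), i.e. Gamma(12, 57.7).
Mode = (a−1)/b = 11/57.7 ≈ 0.1906.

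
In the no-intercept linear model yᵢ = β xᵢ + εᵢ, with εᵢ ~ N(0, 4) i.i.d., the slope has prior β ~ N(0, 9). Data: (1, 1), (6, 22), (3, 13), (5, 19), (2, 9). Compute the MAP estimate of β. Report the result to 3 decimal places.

log p(β | y) = −Σ(yᵢ − βxᵢ)²/(2·4) − β²/(2·9) + const.
Setting the derivative to zero: Σxᵢ(yᵢ − βxᵢ)/4 − β/9 = 0, so β = Σxᵢyᵢ / (Σxᵢ² + σ²/τ²).
Σxᵢyᵢ = 1·1 + 6·22 + 3·13 + 5·19 + 2·9 = 285; Σxᵢ² = 75; σ²/τ² = 4/9.
β̂_MAP = 285 / (75 + 4/9) = 285/(679/9) = 2565/679 ≈ 3.778.

β̂_MAP = 3.778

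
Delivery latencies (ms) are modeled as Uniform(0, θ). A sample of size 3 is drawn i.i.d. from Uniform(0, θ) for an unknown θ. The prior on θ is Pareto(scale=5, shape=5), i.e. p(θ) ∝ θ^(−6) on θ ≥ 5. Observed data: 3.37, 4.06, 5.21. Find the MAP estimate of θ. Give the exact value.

θ̂_MAP = 5.21

The Uniform(0, θ) likelihood is θ^(−n) for θ ≥ max(xᵢ), zero otherwise. Here max(xᵢ) = 5.21.
Posterior ∝ θ^(−6) · θ^(−3) = θ^(−9) on θ ≥ max(5, 5.21) = 5.21.
This density is strictly decreasing in θ, so the posterior mode lies at the lower boundary of the support.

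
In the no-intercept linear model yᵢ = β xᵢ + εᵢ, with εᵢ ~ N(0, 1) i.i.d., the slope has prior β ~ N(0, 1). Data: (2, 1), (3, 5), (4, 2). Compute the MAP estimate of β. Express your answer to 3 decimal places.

β̂_MAP = 0.833

log p(β | y) = −Σ(yᵢ − βxᵢ)²/(2·1) − β²/(2·1) + const.
Setting the derivative to zero: Σxᵢ(yᵢ − βxᵢ)/1 − β/1 = 0, so β = Σxᵢyᵢ / (Σxᵢ² + σ²/τ²).
Σxᵢyᵢ = 2·1 + 3·5 + 4·2 = 25; Σxᵢ² = 29; σ²/τ² = 1.
β̂_MAP = 25 / (29 + 1) = 25/30 ≈ 0.833.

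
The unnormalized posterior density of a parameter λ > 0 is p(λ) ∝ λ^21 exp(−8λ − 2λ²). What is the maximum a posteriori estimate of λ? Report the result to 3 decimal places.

ℓ'(λ) = 21/λ − 8 − 4λ. Setting this to zero and multiplying by λ: 4λ² + 8λ − 21 = 0.
λ = (−8 + √(8² + 4·4·21)) / (2·4) = (−8 + √400) / 8 = (−8 + 20)/8 = 3/2.
ℓ''(λ) = −21/λ² − 4 < 0, confirming a maximum.

λ̂_MAP = 1.500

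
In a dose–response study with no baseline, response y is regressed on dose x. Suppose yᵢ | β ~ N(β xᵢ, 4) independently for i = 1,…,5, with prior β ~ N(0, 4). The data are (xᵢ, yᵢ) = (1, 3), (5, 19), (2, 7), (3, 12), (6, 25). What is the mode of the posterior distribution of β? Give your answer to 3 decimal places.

log p(β | y) = −Σ(yᵢ − βxᵢ)²/(2·4) − β²/(2·4) + const.
Setting the derivative to zero: Σxᵢ(yᵢ − βxᵢ)/4 − β/4 = 0, so β = Σxᵢyᵢ / (Σxᵢ² + σ²/τ²).
Σxᵢyᵢ = 1·3 + 5·19 + 2·7 + 3·12 + 6·25 = 298; Σxᵢ² = 75; σ²/τ² = 1.
β̂_MAP = 298 / (75 + 1) = 298/76 ≈ 3.921.

β̂_MAP = 3.921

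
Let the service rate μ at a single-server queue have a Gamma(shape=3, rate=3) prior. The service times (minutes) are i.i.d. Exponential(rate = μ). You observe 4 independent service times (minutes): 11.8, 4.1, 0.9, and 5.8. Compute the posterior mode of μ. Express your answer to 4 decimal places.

The Exponential(rate=μ) likelihood is ∝ μ^n e^(−μΣtᵢ). Here n = 4 and Σtᵢ = 11.8 + 4.1 + 0.9 + 5.8 = 22.6.
Posterior ∝ μ^2e^(−3μ) · μ^4e^(−22.6μ) = μ^6e^(−25.6μ), i.e. Gamma(7, 25.6).
Mode = (a−1)/b = 6/25.6 ≈ 0.2344.

μ̂_MAP = 0.2344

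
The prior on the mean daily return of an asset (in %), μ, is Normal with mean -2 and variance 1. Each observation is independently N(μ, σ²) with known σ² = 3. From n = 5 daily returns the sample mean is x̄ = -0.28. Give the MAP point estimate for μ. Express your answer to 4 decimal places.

n = 5, x̄ = -0.28.
For a Normal prior and Normal likelihood with known variance, the posterior is Normal; its mode equals its mean, the precision-weighted average.
Prior precision 1/σ₀² = 1/1 = 1; data precision n/σ² = 5/3.
μ̂ = (1·(-2) + (5/3)·(-0.28)) / (1 + 5/3) = (-37/15)/(8/3) = -0.9250.

μ̂_MAP = -0.9250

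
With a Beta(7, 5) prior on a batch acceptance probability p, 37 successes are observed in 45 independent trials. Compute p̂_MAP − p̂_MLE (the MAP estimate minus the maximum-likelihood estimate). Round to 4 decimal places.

Posterior is Beta(44, 13); MAP = (44−1)/(57−2) = 43/55 ≈ 0.78182.
MLE ignores the prior: p̂_MLE = k/n = 37/45 ≈ 0.82222.
Difference = 43/55 − 37/45 = -4/99 ≈ -0.0404.

MAP − MLE = -0.0404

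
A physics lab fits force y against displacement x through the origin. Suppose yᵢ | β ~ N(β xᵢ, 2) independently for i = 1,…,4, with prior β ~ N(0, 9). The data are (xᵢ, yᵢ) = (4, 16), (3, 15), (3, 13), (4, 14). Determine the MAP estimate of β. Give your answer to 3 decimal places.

β̂_MAP = 4.062

log p(β | y) = −Σ(yᵢ − βxᵢ)²/(2·2) − β²/(2·9) + const.
Setting the derivative to zero: Σxᵢ(yᵢ − βxᵢ)/2 − β/9 = 0, so β = Σxᵢyᵢ / (Σxᵢ² + σ²/τ²).
Σxᵢyᵢ = 4·16 + 3·15 + 3·13 + 4·14 = 204; Σxᵢ² = 50; σ²/τ² = 2/9.
β̂_MAP = 204 / (50 + 2/9) = 204/(452/9) = 459/113 ≈ 4.062.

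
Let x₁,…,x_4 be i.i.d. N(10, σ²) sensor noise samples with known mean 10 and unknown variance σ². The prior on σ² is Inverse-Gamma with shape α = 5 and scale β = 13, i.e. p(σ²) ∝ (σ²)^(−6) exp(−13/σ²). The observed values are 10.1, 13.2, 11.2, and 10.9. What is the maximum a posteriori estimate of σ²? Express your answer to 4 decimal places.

σ̂²_MAP = 2.4063

Sum of squared deviations about the known mean: SS = (10.1−10)² + (13.2−10)² + (11.2−10)² + (10.9−10)² = 12.5.
The Normal likelihood contributes (σ²)^(−n/2) exp(−SS/(2σ²)), so the posterior is Inverse-Gamma(α + n/2, β + SS/2) = Inverse-Gamma(7, 19.25).
The mode of Inverse-Gamma(a, b) is b/(a+1) = 19.25/8 ≈ 2.4063.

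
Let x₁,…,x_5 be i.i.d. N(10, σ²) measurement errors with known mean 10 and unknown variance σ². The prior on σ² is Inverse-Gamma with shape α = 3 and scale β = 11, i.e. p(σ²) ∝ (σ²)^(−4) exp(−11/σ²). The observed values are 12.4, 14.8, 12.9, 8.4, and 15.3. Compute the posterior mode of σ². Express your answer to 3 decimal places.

σ̂²_MAP = 6.912

Sum of squared deviations about the known mean: SS = (12.4−10)² + (14.8−10)² + (12.9−10)² + (8.4−10)² + (15.3−10)² = 67.86.
The Normal likelihood contributes (σ²)^(−n/2) exp(−SS/(2σ²)), so the posterior is Inverse-Gamma(α + n/2, β + SS/2) = Inverse-Gamma(5.5, 44.93).
The mode of Inverse-Gamma(a, b) is b/(a+1) = 44.93/6.5 ≈ 6.912.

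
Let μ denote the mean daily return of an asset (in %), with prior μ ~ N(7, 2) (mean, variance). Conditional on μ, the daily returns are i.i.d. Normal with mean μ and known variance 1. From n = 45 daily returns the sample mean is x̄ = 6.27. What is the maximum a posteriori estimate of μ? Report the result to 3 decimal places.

μ̂_MAP = 6.278

n = 45, x̄ = 6.27.
For a Normal prior and Normal likelihood with known variance, the posterior is Normal; its mode equals its mean, the precision-weighted average.
Prior precision 1/σ₀² = 1/2 = 0.5; data precision n/σ² = 45/1 = 45.
μ̂ = (0.5·7 + 45·6.27) / (0.5 + 45) = 285.65/45.5 = 5713/910 ≈ 6.278.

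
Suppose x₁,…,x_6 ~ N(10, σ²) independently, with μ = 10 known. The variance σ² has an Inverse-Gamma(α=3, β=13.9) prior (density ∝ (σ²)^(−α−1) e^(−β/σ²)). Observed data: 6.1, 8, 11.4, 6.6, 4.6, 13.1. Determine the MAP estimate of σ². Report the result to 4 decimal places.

Sum of squared deviations about the known mean: SS = (6.1−10)² + (8−10)² + (11.4−10)² + (6.6−10)² + (4.6−10)² + (13.1−10)² = 71.5.
The Normal likelihood contributes (σ²)^(−n/2) exp(−SS/(2σ²)), so the posterior is Inverse-Gamma(α + n/2, β + SS/2) = Inverse-Gamma(6, 49.65).
The mode of Inverse-Gamma(a, b) is b/(a+1) = 49.65/7 ≈ 7.0929.

σ̂²_MAP = 7.0929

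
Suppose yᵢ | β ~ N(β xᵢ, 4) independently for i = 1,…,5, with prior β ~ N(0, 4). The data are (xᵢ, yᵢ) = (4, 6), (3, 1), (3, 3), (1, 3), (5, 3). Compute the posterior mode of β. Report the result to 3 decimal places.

log p(β | y) = −Σ(yᵢ − βxᵢ)²/(2·4) − β²/(2·4) + const.
Setting the derivative to zero: Σxᵢ(yᵢ − βxᵢ)/4 − β/4 = 0, so β = Σxᵢyᵢ / (Σxᵢ² + σ²/τ²).
Σxᵢyᵢ = 4·6 + 3·1 + 3·3 + 1·3 + 5·3 = 54; Σxᵢ² = 60; σ²/τ² = 1.
β̂_MAP = 54 / (60 + 1) = 54/61 ≈ 0.885.

β̂_MAP = 0.885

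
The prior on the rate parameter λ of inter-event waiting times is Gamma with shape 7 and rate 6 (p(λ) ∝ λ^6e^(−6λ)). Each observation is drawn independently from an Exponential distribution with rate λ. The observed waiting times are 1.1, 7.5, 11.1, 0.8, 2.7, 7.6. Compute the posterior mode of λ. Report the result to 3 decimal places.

The Exponential(rate=λ) likelihood is ∝ λ^n e^(−λΣtᵢ). Here n = 6 and Σtᵢ = 1.1 + 7.5 + 11.1 + 0.8 + 2.7 + 7.6 = 30.8.
Posterior ∝ λ^6e^(−6λ) · λ^6e^(−30.8λ) = λ^12e^(−36.8λ), i.e. Gamma(13, 36.8).
Mode = (a−1)/b = 12/36.8 ≈ 0.326.

λ̂_MAP = 0.326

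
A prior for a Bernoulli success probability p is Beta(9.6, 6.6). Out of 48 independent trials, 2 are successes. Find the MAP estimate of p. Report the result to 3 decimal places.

p̂_MAP = 0.170

Prior: Beta(9.6, 6.6).
Data: 2 successes in 48 trials. The binomial likelihood contributes p^2(1−p)^46, so the posterior is Beta(9.6+2, 6.6+46) = Beta(11.6, 52.6).
For Beta(a, b) with a, b > 1 the mode is (a−1)/(a+b−2) = 10.6/62.2 ≈ 0.170.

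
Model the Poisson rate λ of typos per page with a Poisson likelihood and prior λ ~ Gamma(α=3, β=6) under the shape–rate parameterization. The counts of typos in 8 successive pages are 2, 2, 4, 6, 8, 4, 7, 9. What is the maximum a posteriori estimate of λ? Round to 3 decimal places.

Σxᵢ = 2+2+4+6+8+4+7+9 = 42, with n = 8.
Posterior ∝ λ^2e^(−6λ) · λ^42e^(−8λ) = λ^44e^(−14λ), i.e. Gamma(shape=45, rate=14).
The mode of a Gamma(a, b) with a ≥ 1 (shape–rate) is (a−1)/b = 44/14 ≈ 3.143.

λ̂_MAP = 3.143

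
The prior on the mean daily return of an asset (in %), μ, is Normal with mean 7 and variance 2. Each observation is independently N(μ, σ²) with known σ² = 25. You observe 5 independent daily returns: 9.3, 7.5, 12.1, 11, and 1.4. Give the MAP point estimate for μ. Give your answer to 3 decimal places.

n = 5; x̄ = (9.3 + 7.5 + 12.1 + 11 + 1.4)/5 = 41.3/5 = 8.26.
For a Normal prior and Normal likelihood with known variance, the posterior is Normal; its mode equals its mean, the precision-weighted average.
Prior precision 1/σ₀² = 1/2 = 0.5; data precision n/σ² = 5/25 = 0.2.
μ̂ = (0.5·7 + 0.2·8.26) / (0.5 + 0.2) = 5.152/0.7 = 7.360.

μ̂_MAP = 7.360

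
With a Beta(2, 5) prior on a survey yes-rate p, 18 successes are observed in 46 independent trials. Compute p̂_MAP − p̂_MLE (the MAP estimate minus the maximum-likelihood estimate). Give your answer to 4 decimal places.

Posterior is Beta(20, 33); MAP = (20−1)/(53−2) = 19/51 ≈ 0.37255.
MLE ignores the prior: p̂_MLE = k/n = 18/46 ≈ 0.39130.
Difference = 19/51 − 18/46 = -22/1173 ≈ -0.0188.

MAP − MLE = -0.0188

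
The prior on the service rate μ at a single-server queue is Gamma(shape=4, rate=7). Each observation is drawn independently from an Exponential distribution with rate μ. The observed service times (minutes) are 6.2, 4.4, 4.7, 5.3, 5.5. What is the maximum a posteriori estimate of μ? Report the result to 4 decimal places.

The Exponential(rate=μ) likelihood is ∝ μ^n e^(−μΣtᵢ). Here n = 5 and Σtᵢ = 6.2 + 4.4 + 4.7 + 5.3 + 5.5 = 26.1.
Posterior ∝ μ^3e^(−7μ) · μ^5e^(−26.1μ) = μ^8e^(−33.1μ), i.e. Gamma(9, 33.1).
Mode = (a−1)/b = 8/33.1 ≈ 0.2417.

μ̂_MAP = 0.2417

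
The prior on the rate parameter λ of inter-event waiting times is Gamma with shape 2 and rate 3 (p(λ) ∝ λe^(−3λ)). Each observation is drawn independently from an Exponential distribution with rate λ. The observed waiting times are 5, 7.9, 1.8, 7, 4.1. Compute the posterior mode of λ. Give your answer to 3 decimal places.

λ̂_MAP = 0.208

The Exponential(rate=λ) likelihood is ∝ λ^n e^(−λΣtᵢ). Here n = 5 and Σtᵢ = 5 + 7.9 + 1.8 + 7 + 4.1 = 25.8.
Posterior ∝ λe^(−3λ) · λ^5e^(−25.8λ) = λ^6e^(−28.8λ), i.e. Gamma(7, 28.8).
Mode = (a−1)/b = 6/28.8 ≈ 0.208.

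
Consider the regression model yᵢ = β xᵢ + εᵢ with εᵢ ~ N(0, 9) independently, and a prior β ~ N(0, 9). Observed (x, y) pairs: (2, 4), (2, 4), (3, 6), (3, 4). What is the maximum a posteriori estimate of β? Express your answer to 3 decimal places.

β̂_MAP = 1.704

log p(β | y) = −Σ(yᵢ − βxᵢ)²/(2·9) − β²/(2·9) + const.
Setting the derivative to zero: Σxᵢ(yᵢ − βxᵢ)/9 − β/9 = 0, so β = Σxᵢyᵢ / (Σxᵢ² + σ²/τ²).
Σxᵢyᵢ = 2·4 + 2·4 + 3·6 + 3·4 = 46; Σxᵢ² = 26; σ²/τ² = 1.
β̂_MAP = 46 / (26 + 1) = 46/27 ≈ 1.704.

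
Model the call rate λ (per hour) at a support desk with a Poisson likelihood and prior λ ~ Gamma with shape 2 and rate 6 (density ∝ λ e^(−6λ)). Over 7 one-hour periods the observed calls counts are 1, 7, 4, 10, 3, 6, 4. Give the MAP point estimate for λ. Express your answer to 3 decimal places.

Σxᵢ = 1+7+4+10+3+6+4 = 35, with n = 7.
Posterior ∝ λe^(−6λ) · λ^35e^(−7λ) = λ^36e^(−13λ), i.e. Gamma(shape=37, rate=13).
The mode of a Gamma(a, b) with a ≥ 1 (shape–rate) is (a−1)/b = 36/13 ≈ 2.769.

λ̂_MAP = 2.769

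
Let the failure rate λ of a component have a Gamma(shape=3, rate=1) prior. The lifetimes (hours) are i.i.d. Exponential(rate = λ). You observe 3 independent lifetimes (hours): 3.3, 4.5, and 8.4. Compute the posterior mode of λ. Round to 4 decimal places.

The Exponential(rate=λ) likelihood is ∝ λ^n e^(−λΣtᵢ). Here n = 3 and Σtᵢ = 3.3 + 4.5 + 8.4 = 16.2.
Posterior ∝ λ^2e^(−1λ) · λ^3e^(−16.2λ) = λ^5e^(−17.2λ), i.e. Gamma(6, 17.2).
Mode = (a−1)/b = 5/17.2 ≈ 0.2907.

λ̂_MAP = 0.2907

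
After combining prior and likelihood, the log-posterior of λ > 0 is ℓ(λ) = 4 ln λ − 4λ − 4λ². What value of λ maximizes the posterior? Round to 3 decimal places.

λ̂_MAP = 0.500

ℓ'(λ) = 4/λ − 4 − 8λ. Setting this to zero and multiplying by λ: 8λ² + 4λ − 4 = 0.
λ = (−4 + √(4² + 4·8·4)) / (2·8) = (−4 + √144) / 16 = (−4 + 12)/16 = 1/2.
ℓ''(λ) = −4/λ² − 8 < 0, confirming a maximum.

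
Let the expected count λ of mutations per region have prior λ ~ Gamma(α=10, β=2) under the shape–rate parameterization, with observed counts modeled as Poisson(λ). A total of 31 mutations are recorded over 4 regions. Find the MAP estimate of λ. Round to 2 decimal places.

Σxᵢ = 31, n = 4.
Posterior ∝ λ^9e^(−2λ) · λ^31e^(−4λ) = λ^40e^(−6λ), i.e. Gamma(shape=41, rate=6).
The mode of a Gamma(a, b) with a ≥ 1 (shape–rate) is (a−1)/b = 40/6 ≈ 6.67.

λ̂_MAP = 6.67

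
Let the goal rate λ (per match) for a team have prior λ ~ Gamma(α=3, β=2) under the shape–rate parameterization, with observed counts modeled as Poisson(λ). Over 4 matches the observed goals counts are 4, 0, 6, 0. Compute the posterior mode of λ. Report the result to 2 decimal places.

λ̂_MAP = 2.00

Σxᵢ = 4+0+6+0 = 10, with n = 4.
Posterior ∝ λ^2e^(−2λ) · λ^10e^(−4λ) = λ^12e^(−6λ), i.e. Gamma(shape=13, rate=6).
The mode of a Gamma(a, b) with a ≥ 1 (shape–rate) is (a−1)/b = 12/6 ≈ 2.00.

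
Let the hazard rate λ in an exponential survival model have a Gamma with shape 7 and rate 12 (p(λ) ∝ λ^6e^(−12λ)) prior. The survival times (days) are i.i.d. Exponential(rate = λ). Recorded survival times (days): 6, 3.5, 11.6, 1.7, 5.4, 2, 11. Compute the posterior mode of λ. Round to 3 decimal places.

λ̂_MAP = 0.244

The Exponential(rate=λ) likelihood is ∝ λ^n e^(−λΣtᵢ). Here n = 7 and Σtᵢ = 6 + 3.5 + 11.6 + 1.7 + 5.4 + 2 + 11 = 41.2.
Posterior ∝ λ^6e^(−12λ) · λ^7e^(−41.2λ) = λ^13e^(−53.2λ), i.e. Gamma(14, 53.2).
Mode = (a−1)/b = 13/53.2 ≈ 0.244.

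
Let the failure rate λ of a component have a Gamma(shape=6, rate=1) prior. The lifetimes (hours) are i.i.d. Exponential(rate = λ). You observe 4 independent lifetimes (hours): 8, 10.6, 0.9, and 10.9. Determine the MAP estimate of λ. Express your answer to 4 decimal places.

The Exponential(rate=λ) likelihood is ∝ λ^n e^(−λΣtᵢ). Here n = 4 and Σtᵢ = 8 + 10.6 + 0.9 + 10.9 = 30.4.
Posterior ∝ λ^5e^(−1λ) · λ^4e^(−30.4λ) = λ^9e^(−31.4λ), i.e. Gamma(10, 31.4).
Mode = (a−1)/b = 9/31.4 ≈ 0.2866.

λ̂_MAP = 0.2866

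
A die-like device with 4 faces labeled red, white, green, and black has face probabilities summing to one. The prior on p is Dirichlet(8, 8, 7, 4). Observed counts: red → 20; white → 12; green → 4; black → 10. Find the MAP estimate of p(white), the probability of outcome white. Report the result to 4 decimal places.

MAP estimate of p(white) = 0.2754

The posterior is Dirichlet(αᵢ + nᵢ) = Dirichlet(28, 20, 11, 14).
For a Dirichlet(a₁,…,a_K) with all aᵢ > 1, the mode has j-th component (aⱼ − 1)/(Σaᵢ − K).
Here Σaᵢ = 73 and K = 4, so p(white) = (20 − 1)/(73 − 4) = 19/69 ≈ 0.2754.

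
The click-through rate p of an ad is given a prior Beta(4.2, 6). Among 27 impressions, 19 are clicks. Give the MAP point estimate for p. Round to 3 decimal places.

Prior: Beta(4.2, 6).
Data: 19 successes in 27 trials. The binomial likelihood contributes p^19(1−p)^8, so the posterior is Beta(4.2+19, 6+8) = Beta(23.2, 14).
For Beta(a, b) with a, b > 1 the mode is (a−1)/(a+b−2) = 22.2/35.2 ≈ 0.631.

p̂_MAP = 0.631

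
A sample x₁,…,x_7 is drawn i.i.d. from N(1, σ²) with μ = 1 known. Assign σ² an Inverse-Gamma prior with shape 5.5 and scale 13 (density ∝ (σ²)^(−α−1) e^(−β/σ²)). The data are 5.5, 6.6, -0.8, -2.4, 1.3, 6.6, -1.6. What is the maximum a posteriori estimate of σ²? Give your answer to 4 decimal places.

σ̂²_MAP = 6.5310

Sum of squared deviations about the known mean: SS = (5.5−1)² + (6.6−1)² + (-0.8−1)² + (-2.4−1)² + (1.3−1)² + (6.6−1)² + (-1.6−1)² = 104.62.
The Normal likelihood contributes (σ²)^(−n/2) exp(−SS/(2σ²)), so the posterior is Inverse-Gamma(α + n/2, β + SS/2) = Inverse-Gamma(9, 65.31).
The mode of Inverse-Gamma(a, b) is b/(a+1) = 65.31/10 ≈ 6.5310.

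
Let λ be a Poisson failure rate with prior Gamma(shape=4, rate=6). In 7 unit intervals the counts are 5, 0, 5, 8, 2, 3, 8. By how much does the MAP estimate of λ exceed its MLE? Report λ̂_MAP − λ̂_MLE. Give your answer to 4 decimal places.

MAP − MLE = -1.8132

Σxᵢ = 31. Posterior is Gamma(35, 13); MAP = (35−1)/13 = 34/13 ≈ 2.61538.
MLE = x̄ = 31/7 ≈ 4.42857.
Difference = 34/13 − 31/7 = -165/91 ≈ -1.8132.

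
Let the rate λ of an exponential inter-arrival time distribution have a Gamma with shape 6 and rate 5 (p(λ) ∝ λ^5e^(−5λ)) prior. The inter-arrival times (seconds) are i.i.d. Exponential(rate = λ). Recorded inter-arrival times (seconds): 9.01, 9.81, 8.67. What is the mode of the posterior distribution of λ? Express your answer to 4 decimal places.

λ̂_MAP = 0.2462

The Exponential(rate=λ) likelihood is ∝ λ^n e^(−λΣtᵢ). Here n = 3 and Σtᵢ = 9.01 + 9.81 + 8.67 = 27.49.
Posterior ∝ λ^5e^(−5λ) · λ^3e^(−27.49λ) = λ^8e^(−32.49λ), i.e. Gamma(9, 32.49).
Mode = (a−1)/b = 8/32.49 ≈ 0.2462.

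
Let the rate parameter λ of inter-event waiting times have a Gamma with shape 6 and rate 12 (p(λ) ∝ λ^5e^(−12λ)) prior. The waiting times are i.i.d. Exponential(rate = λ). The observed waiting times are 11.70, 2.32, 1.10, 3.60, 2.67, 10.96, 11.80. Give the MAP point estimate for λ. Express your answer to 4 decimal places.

λ̂_MAP = 0.2137

The Exponential(rate=λ) likelihood is ∝ λ^n e^(−λΣtᵢ). Here n = 7 and Σtᵢ = 11.70 + 2.32 + 1.10 + 3.60 + 2.67 + 10.96 + 11.80 = 44.15.
Posterior ∝ λ^5e^(−12λ) · λ^7e^(−44.15λ) = λ^12e^(−56.15λ), i.e. Gamma(13, 56.15).
Mode = (a−1)/b = 12/56.15 ≈ 0.2137.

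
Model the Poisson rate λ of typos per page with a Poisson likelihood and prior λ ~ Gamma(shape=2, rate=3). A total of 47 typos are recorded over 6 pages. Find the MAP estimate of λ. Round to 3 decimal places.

Σxᵢ = 47, n = 6.
Posterior ∝ λe^(−3λ) · λ^47e^(−6λ) = λ^48e^(−9λ), i.e. Gamma(shape=49, rate=9).
The mode of a Gamma(a, b) with a ≥ 1 (shape–rate) is (a−1)/b = 48/9 ≈ 5.333.

λ̂_MAP = 5.333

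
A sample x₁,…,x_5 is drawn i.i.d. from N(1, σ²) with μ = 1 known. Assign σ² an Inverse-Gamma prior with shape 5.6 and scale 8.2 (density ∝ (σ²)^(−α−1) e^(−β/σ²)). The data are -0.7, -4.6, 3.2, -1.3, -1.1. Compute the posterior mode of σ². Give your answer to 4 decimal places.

σ̂²_MAP = 3.5819

Sum of squared deviations about the known mean: SS = (-0.7−1)² + (-4.6−1)² + (3.2−1)² + (-1.3−1)² + (-1.1−1)² = 48.79.
The Normal likelihood contributes (σ²)^(−n/2) exp(−SS/(2σ²)), so the posterior is Inverse-Gamma(α + n/2, β + SS/2) = Inverse-Gamma(8.1, 32.595).
The mode of Inverse-Gamma(a, b) is b/(a+1) = 32.595/9.1 ≈ 3.5819.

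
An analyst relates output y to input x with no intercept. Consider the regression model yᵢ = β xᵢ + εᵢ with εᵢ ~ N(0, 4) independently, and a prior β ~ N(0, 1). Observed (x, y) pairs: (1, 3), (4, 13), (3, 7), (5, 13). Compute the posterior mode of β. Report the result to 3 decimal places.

log p(β | y) = −Σ(yᵢ − βxᵢ)²/(2·4) − β²/(2·1) + const.
Setting the derivative to zero: Σxᵢ(yᵢ − βxᵢ)/4 − β/1 = 0, so β = Σxᵢyᵢ / (Σxᵢ² + σ²/τ²).
Σxᵢyᵢ = 1·3 + 4·13 + 3·7 + 5·13 = 141; Σxᵢ² = 51; σ²/τ² = 4.
β̂_MAP = 141 / (51 + 4) = 141/55 ≈ 2.564.

β̂_MAP = 2.564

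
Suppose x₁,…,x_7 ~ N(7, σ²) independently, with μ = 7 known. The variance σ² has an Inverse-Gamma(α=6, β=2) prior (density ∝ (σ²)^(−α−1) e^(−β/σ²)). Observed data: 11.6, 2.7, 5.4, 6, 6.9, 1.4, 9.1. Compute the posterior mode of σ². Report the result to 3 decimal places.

Sum of squared deviations about the known mean: SS = (11.6−7)² + (2.7−7)² + (5.4−7)² + (6−7)² + (6.9−7)² + (1.4−7)² + (9.1−7)² = 78.99.
The Normal likelihood contributes (σ²)^(−n/2) exp(−SS/(2σ²)), so the posterior is Inverse-Gamma(α + n/2, β + SS/2) = Inverse-Gamma(9.5, 41.495).
The mode of Inverse-Gamma(a, b) is b/(a+1) = 41.495/10.5 ≈ 3.952.

σ̂²_MAP = 3.952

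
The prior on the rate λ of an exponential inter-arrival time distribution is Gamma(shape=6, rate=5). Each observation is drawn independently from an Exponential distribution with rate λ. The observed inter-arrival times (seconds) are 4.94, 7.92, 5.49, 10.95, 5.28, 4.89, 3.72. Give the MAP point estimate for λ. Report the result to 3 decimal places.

λ̂_MAP = 0.249

The Exponential(rate=λ) likelihood is ∝ λ^n e^(−λΣtᵢ). Here n = 7 and Σtᵢ = 4.94 + 7.92 + 5.49 + 10.95 + 5.28 + 4.89 + 3.72 = 43.19.
Posterior ∝ λ^5e^(−5λ) · λ^7e^(−43.19λ) = λ^12e^(−48.19λ), i.e. Gamma(13, 48.19).
Mode = (a−1)/b = 12/48.19 ≈ 0.249.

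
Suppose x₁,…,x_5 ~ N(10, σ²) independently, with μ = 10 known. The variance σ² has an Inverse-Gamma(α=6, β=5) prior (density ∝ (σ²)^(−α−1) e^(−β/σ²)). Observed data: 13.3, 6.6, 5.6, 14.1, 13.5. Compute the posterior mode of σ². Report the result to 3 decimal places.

σ̂²_MAP = 4.256

Sum of squared deviations about the known mean: SS = (13.3−10)² + (6.6−10)² + (5.6−10)² + (14.1−10)² + (13.5−10)² = 70.87.
The Normal likelihood contributes (σ²)^(−n/2) exp(−SS/(2σ²)), so the posterior is Inverse-Gamma(α + n/2, β + SS/2) = Inverse-Gamma(8.5, 40.435).
The mode of Inverse-Gamma(a, b) is b/(a+1) = 40.435/9.5 ≈ 4.256.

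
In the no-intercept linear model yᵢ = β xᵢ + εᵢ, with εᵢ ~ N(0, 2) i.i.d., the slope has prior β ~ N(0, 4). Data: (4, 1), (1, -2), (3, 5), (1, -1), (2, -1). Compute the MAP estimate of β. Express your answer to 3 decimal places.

β̂_MAP = 0.444

log p(β | y) = −Σ(yᵢ − βxᵢ)²/(2·2) − β²/(2·4) + const.
Setting the derivative to zero: Σxᵢ(yᵢ − βxᵢ)/2 − β/4 = 0, so β = Σxᵢyᵢ / (Σxᵢ² + σ²/τ²).
Σxᵢyᵢ = 4·1 + 1·(-2) + 3·5 + 1·(-1) + 2·(-1) = 14; Σxᵢ² = 31; σ²/τ² = 0.5.
β̂_MAP = 14 / (31 + 0.5) = 14/31.5 ≈ 0.444.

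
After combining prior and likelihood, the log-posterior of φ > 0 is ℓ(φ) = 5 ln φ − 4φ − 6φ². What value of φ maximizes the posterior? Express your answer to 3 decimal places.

ℓ'(φ) = 5/φ − 4 − 12φ. Setting this to zero and multiplying by φ: 12φ² + 4φ − 5 = 0.
φ = (−4 + √(4² + 4·12·5)) / (2·12) = (−4 + √256) / 24 = (−4 + 16)/24 = 1/2.
ℓ''(φ) = −5/φ² − 12 < 0, confirming a maximum.

φ̂_MAP = 0.500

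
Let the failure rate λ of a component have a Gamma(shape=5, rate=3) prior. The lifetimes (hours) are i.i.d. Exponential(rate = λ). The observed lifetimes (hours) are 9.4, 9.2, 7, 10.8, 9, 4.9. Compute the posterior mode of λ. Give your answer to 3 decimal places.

The Exponential(rate=λ) likelihood is ∝ λ^n e^(−λΣtᵢ). Here n = 6 and Σtᵢ = 9.4 + 9.2 + 7 + 10.8 + 9 + 4.9 = 50.3.
Posterior ∝ λ^4e^(−3λ) · λ^6e^(−50.3λ) = λ^10e^(−53.3λ), i.e. Gamma(11, 53.3).
Mode = (a−1)/b = 10/53.3 ≈ 0.188.

λ̂_MAP = 0.188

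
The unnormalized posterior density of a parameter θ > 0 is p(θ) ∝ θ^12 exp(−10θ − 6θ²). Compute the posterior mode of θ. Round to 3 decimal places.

ℓ'(θ) = 12/θ − 10 − 12θ. Setting this to zero and multiplying by θ: 12θ² + 10θ − 12 = 0.
θ = (−10 + √(10² + 4·12·12)) / (2·12) = (−10 + √676) / 24 = (−10 + 26)/24 = 2/3.
ℓ''(θ) = −12/θ² − 12 < 0, confirming a maximum.

θ̂_MAP = 0.667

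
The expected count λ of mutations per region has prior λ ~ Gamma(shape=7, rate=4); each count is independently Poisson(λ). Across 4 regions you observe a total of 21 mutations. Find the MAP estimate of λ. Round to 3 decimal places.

Σxᵢ = 21, n = 4.
Posterior ∝ λ^6e^(−4λ) · λ^21e^(−4λ) = λ^27e^(−8λ), i.e. Gamma(shape=28, rate=8).
The mode of a Gamma(a, b) with a ≥ 1 (shape–rate) is (a−1)/b = 27/8 ≈ 3.375.

λ̂_MAP = 3.375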